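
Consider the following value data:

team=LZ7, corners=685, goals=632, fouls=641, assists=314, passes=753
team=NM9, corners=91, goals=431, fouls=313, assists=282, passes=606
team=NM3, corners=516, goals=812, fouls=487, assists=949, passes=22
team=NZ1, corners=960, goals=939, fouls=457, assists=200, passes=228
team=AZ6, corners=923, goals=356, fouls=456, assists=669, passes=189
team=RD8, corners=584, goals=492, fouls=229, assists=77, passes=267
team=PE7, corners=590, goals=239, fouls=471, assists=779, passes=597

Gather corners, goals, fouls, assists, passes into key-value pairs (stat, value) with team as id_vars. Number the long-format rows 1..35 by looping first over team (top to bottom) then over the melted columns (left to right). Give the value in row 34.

779

35 rows total (7 × 5). Row 34: index ⌊(34-1)/5⌋ = 6 into team → PE7; (34-1) mod 5 = 3 into the melted columns → assists.
So row 34 is (PE7, assists, 779); value = 779.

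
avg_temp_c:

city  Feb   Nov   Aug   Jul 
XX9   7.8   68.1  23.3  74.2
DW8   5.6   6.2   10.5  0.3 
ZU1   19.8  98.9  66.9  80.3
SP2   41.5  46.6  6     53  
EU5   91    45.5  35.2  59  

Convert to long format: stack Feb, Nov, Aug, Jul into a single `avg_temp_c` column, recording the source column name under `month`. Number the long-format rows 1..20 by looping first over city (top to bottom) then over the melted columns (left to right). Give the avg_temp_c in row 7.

20 rows total (5 × 4). Row 7: index ⌊(7-1)/4⌋ = 1 into city → DW8; (7-1) mod 4 = 2 into the melted columns → Aug.
So row 7 is (DW8, Aug, 10.5); avg_temp_c = 10.5.

10.5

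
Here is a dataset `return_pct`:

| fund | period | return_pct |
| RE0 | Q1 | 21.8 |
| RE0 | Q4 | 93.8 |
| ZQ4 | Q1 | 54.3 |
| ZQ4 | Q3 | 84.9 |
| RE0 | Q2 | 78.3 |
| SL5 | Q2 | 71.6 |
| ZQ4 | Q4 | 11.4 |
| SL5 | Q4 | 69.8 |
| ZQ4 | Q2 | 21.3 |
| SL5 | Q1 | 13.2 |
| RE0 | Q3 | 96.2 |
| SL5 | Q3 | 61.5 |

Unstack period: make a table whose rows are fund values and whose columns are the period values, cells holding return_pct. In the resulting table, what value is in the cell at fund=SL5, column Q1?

Wide layout: rows indexed by fund, columns are the 4 distinct period values (Q1, Q4, Q3, Q2).
Cell (fund=SL5, period=Q1) draws from the long row where fund=SL5 and period=Q1, which has return_pct=13.2.

13.2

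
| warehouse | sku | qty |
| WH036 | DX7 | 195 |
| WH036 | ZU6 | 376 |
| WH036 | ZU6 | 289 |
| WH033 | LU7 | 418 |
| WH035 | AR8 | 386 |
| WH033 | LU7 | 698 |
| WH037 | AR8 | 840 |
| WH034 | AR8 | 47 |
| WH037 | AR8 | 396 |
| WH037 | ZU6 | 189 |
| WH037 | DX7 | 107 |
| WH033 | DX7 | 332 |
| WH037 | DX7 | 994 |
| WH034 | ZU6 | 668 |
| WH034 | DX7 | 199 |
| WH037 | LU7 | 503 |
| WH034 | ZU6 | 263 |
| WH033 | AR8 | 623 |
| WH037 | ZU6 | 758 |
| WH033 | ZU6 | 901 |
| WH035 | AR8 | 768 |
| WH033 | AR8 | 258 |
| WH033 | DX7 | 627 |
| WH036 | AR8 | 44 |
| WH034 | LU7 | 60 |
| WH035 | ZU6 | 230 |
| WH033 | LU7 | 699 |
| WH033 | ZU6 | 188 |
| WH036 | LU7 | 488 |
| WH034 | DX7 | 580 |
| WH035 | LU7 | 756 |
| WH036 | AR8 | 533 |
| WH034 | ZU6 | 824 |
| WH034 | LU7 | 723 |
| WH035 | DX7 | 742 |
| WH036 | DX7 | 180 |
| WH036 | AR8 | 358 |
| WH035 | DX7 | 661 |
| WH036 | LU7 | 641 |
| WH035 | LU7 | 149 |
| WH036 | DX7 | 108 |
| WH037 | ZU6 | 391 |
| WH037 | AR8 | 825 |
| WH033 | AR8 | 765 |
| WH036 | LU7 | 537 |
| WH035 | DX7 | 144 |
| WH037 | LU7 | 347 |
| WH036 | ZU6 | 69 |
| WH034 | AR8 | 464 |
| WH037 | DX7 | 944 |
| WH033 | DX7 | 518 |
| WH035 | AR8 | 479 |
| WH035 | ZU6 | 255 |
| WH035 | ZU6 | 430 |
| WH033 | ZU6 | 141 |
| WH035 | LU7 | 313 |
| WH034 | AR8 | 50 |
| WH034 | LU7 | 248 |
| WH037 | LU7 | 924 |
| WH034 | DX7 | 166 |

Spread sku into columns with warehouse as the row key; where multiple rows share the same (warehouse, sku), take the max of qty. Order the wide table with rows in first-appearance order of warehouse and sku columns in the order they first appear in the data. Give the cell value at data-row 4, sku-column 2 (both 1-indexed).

With rows in first-appearance order of warehouse, row 4 is warehouse=WH037. sku columns in first-appearance order: DX7, ZU6, LU7, AR8; column 2 is ZU6.
Long rows with warehouse=WH037, sku=ZU6: max(189, 758, 391) = 758.

758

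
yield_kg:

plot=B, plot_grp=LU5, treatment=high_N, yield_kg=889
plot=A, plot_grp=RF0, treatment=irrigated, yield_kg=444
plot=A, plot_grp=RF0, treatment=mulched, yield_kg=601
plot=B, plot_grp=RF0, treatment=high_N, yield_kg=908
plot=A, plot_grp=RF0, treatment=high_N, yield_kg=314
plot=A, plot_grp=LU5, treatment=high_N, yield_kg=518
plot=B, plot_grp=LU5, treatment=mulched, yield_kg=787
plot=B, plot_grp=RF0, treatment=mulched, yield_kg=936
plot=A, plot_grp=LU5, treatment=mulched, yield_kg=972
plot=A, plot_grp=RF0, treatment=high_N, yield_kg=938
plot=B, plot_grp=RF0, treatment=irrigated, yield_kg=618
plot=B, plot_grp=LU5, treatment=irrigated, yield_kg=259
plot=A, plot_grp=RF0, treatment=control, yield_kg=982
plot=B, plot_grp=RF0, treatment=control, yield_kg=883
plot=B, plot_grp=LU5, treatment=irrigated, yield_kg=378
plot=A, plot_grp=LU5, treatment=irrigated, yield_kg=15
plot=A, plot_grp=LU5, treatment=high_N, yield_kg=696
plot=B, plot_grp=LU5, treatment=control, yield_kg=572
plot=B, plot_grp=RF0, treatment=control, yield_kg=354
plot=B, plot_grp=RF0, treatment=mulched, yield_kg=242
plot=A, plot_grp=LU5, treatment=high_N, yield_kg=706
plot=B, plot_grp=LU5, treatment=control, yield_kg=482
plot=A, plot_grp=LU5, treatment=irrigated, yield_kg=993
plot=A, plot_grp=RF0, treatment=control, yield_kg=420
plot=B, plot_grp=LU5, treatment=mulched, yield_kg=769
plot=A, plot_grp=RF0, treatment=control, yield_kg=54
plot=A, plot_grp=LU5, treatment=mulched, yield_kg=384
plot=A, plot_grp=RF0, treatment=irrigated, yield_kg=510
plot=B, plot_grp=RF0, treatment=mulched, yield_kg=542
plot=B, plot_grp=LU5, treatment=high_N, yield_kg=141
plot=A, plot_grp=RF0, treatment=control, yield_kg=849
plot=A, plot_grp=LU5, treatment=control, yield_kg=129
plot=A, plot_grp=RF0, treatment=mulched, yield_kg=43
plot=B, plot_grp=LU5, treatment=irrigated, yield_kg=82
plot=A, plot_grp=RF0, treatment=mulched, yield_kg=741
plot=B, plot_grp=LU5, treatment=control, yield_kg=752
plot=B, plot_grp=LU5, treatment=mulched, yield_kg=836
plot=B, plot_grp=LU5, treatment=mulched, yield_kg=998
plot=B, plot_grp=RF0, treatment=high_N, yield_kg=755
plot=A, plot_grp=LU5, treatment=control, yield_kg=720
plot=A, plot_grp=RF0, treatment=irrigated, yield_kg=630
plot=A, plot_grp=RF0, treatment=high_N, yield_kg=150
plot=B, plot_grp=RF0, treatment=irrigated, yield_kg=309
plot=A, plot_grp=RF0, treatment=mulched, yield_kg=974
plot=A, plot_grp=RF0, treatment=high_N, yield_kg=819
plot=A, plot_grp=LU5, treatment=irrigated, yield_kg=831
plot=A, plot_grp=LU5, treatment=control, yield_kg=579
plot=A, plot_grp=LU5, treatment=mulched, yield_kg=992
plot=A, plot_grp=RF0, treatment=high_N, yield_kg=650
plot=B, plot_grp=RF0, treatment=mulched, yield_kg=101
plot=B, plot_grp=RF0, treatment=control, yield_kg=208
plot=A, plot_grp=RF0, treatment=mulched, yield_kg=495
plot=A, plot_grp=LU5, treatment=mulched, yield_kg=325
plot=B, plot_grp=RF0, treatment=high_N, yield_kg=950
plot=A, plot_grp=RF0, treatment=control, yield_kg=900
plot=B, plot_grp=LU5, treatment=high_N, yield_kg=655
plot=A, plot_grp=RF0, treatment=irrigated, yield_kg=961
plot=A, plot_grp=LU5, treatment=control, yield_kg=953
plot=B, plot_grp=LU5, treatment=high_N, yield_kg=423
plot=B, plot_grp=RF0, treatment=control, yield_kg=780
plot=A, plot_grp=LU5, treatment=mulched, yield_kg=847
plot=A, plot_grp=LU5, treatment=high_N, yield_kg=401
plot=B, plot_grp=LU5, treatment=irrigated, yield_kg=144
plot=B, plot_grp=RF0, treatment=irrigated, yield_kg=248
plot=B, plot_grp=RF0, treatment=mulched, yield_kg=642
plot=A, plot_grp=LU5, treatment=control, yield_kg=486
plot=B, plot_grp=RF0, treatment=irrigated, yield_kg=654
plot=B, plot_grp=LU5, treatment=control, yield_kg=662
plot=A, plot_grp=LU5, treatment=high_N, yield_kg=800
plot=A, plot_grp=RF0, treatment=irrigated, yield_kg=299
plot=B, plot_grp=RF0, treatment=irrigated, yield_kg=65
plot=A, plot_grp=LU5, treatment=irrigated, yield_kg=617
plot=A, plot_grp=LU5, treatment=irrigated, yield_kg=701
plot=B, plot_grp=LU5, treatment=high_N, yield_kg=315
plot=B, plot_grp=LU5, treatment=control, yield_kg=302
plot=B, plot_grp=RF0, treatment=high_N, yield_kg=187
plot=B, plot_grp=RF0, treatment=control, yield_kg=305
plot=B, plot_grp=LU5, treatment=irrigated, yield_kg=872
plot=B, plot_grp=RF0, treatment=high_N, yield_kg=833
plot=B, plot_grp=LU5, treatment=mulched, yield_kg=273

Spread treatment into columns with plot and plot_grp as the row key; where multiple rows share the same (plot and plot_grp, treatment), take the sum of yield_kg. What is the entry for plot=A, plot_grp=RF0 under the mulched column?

Rows with plot=A, plot_grp=RF0 and treatment=mulched: yield_kg values are 601, 43, 741, 974, 495.
601 + 43 + 741 + 974 + 495 = 2854.

2854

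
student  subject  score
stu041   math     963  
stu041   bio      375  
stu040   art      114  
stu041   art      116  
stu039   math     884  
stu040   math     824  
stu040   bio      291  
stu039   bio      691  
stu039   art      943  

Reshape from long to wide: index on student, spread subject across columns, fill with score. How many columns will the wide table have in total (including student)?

4

1 column for student plus 3 distinct subject values → 4 columns.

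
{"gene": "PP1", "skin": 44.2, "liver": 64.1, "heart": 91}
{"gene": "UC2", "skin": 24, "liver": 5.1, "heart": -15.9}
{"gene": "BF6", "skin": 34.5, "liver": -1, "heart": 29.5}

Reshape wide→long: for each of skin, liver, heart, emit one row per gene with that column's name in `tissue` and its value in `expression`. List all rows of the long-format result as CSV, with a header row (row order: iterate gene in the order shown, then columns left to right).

gene,tissue,expression
PP1,skin,44.2
PP1,liver,64.1
PP1,heart,91
UC2,skin,24
UC2,liver,5.1
UC2,heart,-15.9
BF6,skin,34.5
BF6,liver,-1
BF6,heart,29.5

Each (gene, column) pair becomes one row: 3 × 3 = 9 rows.
For example, (PP1, skin) → expression=44.2.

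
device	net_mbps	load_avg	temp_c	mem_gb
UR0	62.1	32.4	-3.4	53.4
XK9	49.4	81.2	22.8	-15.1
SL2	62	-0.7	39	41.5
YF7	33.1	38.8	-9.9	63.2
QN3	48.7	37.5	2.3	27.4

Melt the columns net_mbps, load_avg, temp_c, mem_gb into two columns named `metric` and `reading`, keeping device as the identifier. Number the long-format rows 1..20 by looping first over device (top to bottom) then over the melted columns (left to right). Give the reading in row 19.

20 rows total (5 × 4). Row 19: index ⌊(19-1)/4⌋ = 4 into device → QN3; (19-1) mod 4 = 2 into the melted columns → temp_c.
So row 19 is (QN3, temp_c, 2.3); reading = 2.3.

2.3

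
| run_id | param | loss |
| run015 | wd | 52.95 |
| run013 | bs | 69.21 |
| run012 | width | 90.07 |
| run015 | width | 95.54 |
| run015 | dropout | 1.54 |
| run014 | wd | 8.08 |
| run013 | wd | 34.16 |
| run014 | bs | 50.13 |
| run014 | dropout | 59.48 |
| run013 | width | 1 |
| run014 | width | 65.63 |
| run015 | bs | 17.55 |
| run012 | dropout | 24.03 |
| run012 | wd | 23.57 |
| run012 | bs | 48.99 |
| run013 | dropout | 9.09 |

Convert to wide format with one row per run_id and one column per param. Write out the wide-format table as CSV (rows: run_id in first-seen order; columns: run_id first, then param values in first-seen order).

Columns: run_id plus the 4 distinct param values (wd, bs, width, dropout).
For example, row run015 column wd takes loss=52.95 from the long row (run015, wd).

run_id,wd,bs,width,dropout
run015,52.95,17.55,95.54,1.54
run013,34.16,69.21,1,9.09
run012,23.57,48.99,90.07,24.03
run014,8.08,50.13,65.63,59.48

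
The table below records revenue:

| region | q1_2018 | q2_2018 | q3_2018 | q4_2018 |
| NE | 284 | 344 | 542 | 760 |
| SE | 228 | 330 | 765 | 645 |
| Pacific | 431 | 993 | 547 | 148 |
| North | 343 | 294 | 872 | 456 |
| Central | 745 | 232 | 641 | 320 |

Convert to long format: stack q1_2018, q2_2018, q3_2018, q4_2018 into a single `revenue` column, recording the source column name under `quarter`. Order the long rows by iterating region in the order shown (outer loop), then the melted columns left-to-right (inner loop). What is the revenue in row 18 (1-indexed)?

20 rows total (5 × 4). Row 18: index ⌊(18-1)/4⌋ = 4 into region → Central; (18-1) mod 4 = 1 into the melted columns → q2_2018.
So row 18 is (Central, q2_2018, 232); revenue = 232.

232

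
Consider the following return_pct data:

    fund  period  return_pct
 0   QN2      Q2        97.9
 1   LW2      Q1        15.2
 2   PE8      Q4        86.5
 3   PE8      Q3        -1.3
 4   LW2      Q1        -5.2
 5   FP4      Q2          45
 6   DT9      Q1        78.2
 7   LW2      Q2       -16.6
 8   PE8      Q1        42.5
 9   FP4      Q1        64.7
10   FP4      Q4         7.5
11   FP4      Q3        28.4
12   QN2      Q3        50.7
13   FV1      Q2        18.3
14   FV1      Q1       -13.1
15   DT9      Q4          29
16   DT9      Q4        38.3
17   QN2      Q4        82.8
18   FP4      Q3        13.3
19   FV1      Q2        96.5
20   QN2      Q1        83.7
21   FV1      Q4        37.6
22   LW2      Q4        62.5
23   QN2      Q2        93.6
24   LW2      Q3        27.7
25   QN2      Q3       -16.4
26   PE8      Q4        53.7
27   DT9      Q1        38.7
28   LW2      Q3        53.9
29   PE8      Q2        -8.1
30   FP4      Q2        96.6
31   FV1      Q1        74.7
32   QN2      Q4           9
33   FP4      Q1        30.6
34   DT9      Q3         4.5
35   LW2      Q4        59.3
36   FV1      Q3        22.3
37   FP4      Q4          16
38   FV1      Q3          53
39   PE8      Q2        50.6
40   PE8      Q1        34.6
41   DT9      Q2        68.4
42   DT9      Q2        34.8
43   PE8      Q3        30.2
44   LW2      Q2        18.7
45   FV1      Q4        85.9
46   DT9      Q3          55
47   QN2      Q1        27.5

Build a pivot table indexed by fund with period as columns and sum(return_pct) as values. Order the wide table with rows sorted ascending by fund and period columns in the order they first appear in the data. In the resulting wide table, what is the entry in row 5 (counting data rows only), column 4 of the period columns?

With rows sorted ascending by fund, row 5 is fund=PE8. period columns in first-appearance order: Q2, Q1, Q4, Q3; column 4 is Q3.
Long rows with fund=PE8, period=Q3: -1.3 + 30.2 = 28.9.

28.9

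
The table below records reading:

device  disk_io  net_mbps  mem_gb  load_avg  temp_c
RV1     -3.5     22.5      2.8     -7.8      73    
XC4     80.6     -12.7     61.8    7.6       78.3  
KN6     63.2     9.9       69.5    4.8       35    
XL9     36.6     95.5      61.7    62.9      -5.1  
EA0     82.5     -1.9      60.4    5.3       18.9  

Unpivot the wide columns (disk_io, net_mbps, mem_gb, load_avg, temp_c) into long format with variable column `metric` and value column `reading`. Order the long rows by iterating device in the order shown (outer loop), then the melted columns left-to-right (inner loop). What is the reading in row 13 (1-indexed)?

25 rows total (5 × 5). Row 13: index ⌊(13-1)/5⌋ = 2 into device → KN6; (13-1) mod 5 = 2 into the melted columns → mem_gb.
So row 13 is (KN6, mem_gb, 69.5); reading = 69.5.

69.5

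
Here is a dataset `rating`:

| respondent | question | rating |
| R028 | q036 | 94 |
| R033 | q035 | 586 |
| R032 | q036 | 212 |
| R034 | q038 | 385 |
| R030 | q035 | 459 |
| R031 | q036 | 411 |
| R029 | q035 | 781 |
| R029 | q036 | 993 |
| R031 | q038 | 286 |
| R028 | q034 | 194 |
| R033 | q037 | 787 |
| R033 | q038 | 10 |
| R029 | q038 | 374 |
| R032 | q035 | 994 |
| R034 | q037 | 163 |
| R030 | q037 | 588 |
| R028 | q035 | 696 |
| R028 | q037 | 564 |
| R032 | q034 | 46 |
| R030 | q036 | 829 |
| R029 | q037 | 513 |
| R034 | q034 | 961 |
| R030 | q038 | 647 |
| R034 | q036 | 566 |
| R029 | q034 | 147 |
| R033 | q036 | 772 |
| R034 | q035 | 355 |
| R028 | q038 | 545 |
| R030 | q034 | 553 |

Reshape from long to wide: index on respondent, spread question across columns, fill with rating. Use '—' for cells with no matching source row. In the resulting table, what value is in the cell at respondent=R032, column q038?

No long-format row has respondent=R032 and question=q038, so the cell is —.

—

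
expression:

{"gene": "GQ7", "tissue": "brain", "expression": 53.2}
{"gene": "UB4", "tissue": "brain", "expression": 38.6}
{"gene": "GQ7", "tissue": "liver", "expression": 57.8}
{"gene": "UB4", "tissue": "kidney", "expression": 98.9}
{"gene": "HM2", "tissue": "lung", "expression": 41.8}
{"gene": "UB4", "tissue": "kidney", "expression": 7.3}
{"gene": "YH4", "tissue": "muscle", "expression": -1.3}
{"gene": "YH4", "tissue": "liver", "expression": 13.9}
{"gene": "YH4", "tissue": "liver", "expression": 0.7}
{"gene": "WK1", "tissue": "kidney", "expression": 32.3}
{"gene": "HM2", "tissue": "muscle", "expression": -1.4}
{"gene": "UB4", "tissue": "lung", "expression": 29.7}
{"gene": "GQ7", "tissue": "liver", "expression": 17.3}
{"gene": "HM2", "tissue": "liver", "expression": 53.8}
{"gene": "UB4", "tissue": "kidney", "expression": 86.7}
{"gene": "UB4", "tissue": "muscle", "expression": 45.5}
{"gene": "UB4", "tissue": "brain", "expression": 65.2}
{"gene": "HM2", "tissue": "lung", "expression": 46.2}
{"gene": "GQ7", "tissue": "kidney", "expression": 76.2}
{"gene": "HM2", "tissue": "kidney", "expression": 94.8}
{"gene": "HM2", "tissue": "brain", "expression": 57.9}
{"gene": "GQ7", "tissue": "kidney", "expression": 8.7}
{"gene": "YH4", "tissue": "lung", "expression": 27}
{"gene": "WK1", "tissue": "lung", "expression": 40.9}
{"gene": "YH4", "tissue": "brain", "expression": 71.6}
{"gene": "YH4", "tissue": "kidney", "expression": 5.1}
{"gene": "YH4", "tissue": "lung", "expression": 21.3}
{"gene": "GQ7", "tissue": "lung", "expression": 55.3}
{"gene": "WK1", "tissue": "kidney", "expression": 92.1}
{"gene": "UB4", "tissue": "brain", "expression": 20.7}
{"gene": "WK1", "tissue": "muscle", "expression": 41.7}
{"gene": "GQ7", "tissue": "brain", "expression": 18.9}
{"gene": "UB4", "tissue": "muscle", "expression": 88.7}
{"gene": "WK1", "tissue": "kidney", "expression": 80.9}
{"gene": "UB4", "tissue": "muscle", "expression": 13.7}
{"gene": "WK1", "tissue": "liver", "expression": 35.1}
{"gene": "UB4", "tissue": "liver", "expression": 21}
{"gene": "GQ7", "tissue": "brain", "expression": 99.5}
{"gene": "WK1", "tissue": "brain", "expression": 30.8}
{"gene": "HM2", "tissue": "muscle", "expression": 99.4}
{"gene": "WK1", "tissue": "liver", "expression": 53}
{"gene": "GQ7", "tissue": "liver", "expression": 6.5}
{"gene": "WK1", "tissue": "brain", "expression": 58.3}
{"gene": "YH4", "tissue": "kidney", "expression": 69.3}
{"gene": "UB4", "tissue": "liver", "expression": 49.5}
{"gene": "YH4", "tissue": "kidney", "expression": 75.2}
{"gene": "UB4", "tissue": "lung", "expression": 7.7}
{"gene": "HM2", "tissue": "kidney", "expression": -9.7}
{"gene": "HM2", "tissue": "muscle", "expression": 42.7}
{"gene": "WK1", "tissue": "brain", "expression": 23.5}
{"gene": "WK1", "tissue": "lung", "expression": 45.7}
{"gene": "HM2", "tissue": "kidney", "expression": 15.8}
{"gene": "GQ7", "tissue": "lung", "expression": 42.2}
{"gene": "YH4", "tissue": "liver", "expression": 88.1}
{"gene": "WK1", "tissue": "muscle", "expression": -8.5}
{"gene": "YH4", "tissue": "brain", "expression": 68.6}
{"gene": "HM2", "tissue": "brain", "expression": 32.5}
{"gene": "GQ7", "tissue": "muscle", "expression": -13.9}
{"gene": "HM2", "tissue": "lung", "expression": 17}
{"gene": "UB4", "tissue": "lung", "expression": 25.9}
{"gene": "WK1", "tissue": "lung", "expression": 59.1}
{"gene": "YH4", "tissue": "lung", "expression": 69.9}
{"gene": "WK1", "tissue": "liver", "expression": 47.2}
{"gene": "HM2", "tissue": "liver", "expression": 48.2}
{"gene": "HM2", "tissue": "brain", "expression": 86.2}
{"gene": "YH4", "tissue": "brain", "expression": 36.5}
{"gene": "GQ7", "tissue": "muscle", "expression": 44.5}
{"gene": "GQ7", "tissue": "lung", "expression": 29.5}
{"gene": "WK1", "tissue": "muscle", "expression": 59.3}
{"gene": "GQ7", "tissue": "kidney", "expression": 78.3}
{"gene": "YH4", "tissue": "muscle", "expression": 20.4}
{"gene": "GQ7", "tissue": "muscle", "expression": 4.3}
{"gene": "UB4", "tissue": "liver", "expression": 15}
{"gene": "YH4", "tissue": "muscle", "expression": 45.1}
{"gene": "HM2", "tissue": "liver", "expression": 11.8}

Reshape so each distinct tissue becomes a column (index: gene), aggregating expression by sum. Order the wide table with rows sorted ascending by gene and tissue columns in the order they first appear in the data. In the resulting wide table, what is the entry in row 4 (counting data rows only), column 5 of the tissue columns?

With rows sorted ascending by gene, row 4 is gene=WK1. tissue columns in first-appearance order: brain, liver, kidney, lung, muscle; column 5 is muscle.
Long rows with gene=WK1, tissue=muscle: 41.7 + -8.5 + 59.3 = 92.5.

92.5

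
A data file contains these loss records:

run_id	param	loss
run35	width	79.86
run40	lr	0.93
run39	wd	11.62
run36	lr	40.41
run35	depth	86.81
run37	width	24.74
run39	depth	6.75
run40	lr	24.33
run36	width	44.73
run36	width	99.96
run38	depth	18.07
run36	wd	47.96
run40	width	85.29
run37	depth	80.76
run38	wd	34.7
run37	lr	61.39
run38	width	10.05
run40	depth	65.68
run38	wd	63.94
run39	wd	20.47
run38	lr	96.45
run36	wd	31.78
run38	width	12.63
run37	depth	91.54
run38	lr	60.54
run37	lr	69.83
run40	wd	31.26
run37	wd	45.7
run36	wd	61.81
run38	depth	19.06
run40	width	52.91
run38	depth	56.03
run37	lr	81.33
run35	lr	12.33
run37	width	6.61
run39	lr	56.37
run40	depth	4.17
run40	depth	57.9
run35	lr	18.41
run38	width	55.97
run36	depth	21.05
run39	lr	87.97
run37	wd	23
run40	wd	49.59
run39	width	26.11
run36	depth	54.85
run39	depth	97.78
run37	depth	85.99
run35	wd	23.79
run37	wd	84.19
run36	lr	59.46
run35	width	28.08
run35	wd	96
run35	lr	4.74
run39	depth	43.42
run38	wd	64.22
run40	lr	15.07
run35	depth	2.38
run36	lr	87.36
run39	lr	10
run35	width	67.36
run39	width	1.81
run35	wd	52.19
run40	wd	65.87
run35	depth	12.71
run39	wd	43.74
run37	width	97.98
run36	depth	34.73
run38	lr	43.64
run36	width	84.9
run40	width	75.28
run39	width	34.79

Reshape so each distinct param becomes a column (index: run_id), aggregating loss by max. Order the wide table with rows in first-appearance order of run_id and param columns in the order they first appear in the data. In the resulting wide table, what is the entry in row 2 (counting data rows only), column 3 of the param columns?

With rows in first-appearance order of run_id, row 2 is run_id=run40. param columns in first-appearance order: width, lr, wd, depth; column 3 is wd.
Long rows with run_id=run40, param=wd: max(31.26, 49.59, 65.87) = 65.87.

65.87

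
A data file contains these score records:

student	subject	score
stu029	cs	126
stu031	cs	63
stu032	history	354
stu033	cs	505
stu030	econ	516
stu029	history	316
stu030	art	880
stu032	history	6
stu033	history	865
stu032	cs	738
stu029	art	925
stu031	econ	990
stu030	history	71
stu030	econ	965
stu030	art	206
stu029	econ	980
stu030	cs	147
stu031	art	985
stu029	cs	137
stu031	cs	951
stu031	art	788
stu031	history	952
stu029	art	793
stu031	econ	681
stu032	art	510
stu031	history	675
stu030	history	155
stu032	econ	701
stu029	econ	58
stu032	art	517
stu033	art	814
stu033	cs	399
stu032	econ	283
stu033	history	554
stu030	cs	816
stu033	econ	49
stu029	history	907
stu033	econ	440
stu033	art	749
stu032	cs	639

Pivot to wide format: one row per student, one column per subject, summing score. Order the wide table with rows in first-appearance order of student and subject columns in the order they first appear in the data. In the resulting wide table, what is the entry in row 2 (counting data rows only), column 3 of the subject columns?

With rows in first-appearance order of student, row 2 is student=stu031. subject columns in first-appearance order: cs, history, econ, art; column 3 is econ.
Long rows with student=stu031, subject=econ: 990 + 681 = 1671.

1671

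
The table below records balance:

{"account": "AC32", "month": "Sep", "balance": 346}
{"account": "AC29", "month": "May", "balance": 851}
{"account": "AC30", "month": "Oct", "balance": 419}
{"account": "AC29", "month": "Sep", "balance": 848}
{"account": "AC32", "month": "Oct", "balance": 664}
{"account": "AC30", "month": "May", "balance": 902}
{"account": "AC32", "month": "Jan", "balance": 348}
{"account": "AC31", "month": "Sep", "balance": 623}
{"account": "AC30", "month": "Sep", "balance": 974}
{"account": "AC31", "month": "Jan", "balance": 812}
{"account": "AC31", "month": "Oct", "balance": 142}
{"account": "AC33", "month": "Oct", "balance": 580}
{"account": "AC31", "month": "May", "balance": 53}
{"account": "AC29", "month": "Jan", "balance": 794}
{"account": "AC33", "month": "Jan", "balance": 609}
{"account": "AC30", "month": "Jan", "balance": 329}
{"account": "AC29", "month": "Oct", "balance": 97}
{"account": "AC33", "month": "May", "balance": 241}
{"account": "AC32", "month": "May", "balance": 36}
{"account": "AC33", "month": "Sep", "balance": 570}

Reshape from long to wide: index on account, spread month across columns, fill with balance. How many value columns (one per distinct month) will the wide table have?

4

4 distinct month values: Sep, Oct, Jan, May.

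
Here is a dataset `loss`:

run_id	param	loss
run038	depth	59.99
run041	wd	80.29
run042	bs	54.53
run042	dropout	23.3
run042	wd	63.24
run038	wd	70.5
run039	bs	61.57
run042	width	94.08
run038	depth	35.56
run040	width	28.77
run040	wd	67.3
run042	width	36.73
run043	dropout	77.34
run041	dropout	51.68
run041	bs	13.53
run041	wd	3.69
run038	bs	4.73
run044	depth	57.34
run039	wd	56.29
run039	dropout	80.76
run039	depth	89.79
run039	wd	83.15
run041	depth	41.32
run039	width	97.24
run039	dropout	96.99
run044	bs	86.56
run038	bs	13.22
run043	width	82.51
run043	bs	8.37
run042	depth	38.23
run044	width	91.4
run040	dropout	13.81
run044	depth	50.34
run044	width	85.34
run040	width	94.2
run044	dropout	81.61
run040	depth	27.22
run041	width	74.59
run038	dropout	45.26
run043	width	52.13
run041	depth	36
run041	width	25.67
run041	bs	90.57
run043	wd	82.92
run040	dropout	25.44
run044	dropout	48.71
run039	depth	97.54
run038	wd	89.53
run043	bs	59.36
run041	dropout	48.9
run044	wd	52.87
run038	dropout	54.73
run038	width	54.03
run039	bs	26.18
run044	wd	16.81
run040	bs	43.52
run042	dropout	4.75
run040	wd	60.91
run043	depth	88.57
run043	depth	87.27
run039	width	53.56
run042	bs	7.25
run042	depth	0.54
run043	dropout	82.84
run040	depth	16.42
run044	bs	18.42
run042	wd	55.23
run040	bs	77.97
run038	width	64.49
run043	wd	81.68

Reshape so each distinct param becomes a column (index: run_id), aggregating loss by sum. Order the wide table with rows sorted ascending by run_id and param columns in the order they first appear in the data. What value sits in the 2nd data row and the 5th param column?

150.80

With rows sorted ascending by run_id, row 2 is run_id=run039. param columns in first-appearance order: depth, wd, bs, dropout, width; column 5 is width.
Long rows with run_id=run039, param=width: 97.24 + 53.56 = 150.80.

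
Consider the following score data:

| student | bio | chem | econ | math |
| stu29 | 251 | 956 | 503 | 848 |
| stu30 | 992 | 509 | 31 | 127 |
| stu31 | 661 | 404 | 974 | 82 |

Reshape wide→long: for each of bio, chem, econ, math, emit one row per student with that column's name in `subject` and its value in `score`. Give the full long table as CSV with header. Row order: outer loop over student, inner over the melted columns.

student,subject,score
stu29,bio,251
stu29,chem,956
stu29,econ,503
stu29,math,848
stu30,bio,992
stu30,chem,509
stu30,econ,31
stu30,math,127
stu31,bio,661
stu31,chem,404
stu31,econ,974
stu31,math,82

Each (student, column) pair becomes one row: 3 × 4 = 12 rows.
For example, (stu29, bio) → score=251.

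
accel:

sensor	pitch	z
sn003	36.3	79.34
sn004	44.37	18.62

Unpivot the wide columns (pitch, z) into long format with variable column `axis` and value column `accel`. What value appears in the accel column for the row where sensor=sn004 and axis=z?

18.62

Unpivoting turns each (sensor, wide-column) pair into one long row.
The wide cell at row sn004, column z holds 18.62, so the long row (sn004, z) has accel=18.62.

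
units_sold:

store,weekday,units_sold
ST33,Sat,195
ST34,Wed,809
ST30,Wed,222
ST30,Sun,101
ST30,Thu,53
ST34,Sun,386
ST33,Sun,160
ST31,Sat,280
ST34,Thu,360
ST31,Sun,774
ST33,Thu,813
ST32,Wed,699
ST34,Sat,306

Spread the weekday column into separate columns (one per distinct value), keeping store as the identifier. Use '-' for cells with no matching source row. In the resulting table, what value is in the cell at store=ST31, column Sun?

The long row with store=ST31, weekday=Sun has units_sold=774.

774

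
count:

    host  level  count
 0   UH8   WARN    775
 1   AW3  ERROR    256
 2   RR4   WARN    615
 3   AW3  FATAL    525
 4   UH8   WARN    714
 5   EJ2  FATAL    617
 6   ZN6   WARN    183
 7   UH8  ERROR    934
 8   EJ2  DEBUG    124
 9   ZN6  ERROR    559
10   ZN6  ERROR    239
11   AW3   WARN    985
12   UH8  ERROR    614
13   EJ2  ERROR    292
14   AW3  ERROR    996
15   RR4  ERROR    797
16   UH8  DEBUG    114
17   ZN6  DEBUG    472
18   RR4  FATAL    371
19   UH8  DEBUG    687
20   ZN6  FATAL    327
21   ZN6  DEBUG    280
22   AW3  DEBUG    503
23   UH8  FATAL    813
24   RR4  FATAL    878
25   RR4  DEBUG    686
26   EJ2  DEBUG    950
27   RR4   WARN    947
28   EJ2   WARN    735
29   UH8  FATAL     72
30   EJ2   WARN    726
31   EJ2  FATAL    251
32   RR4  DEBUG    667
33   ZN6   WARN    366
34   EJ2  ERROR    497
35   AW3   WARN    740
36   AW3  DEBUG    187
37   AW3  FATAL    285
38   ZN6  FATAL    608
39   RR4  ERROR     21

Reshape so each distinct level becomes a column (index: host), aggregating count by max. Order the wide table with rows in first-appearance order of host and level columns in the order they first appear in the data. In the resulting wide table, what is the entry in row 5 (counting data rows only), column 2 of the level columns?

559

With rows in first-appearance order of host, row 5 is host=ZN6. level columns in first-appearance order: WARN, ERROR, FATAL, DEBUG; column 2 is ERROR.
Long rows with host=ZN6, level=ERROR: max(559, 239) = 559.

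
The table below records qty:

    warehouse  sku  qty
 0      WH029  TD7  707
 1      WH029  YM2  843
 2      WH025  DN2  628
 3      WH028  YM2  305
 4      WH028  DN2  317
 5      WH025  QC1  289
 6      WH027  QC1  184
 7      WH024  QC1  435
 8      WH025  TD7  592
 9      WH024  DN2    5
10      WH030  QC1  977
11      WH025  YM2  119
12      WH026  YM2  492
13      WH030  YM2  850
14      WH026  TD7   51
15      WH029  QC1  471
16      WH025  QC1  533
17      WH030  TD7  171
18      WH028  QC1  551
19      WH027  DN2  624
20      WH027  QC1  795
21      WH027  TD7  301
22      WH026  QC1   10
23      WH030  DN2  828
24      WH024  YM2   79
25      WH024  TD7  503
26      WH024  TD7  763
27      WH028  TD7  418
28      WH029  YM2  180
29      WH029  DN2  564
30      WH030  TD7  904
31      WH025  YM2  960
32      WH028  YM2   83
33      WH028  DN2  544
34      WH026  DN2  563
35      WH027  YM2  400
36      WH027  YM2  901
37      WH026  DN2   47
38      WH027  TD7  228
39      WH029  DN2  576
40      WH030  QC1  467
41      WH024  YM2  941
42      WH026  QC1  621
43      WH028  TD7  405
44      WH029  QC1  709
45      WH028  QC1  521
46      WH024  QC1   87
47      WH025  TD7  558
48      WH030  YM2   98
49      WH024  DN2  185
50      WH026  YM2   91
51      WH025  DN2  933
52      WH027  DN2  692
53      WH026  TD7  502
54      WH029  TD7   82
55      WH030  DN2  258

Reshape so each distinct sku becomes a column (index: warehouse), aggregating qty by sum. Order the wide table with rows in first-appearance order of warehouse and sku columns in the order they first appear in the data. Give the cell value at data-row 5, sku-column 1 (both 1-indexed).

1266

With rows in first-appearance order of warehouse, row 5 is warehouse=WH024. sku columns in first-appearance order: TD7, YM2, DN2, QC1; column 1 is TD7.
Long rows with warehouse=WH024, sku=TD7: 503 + 763 = 1266.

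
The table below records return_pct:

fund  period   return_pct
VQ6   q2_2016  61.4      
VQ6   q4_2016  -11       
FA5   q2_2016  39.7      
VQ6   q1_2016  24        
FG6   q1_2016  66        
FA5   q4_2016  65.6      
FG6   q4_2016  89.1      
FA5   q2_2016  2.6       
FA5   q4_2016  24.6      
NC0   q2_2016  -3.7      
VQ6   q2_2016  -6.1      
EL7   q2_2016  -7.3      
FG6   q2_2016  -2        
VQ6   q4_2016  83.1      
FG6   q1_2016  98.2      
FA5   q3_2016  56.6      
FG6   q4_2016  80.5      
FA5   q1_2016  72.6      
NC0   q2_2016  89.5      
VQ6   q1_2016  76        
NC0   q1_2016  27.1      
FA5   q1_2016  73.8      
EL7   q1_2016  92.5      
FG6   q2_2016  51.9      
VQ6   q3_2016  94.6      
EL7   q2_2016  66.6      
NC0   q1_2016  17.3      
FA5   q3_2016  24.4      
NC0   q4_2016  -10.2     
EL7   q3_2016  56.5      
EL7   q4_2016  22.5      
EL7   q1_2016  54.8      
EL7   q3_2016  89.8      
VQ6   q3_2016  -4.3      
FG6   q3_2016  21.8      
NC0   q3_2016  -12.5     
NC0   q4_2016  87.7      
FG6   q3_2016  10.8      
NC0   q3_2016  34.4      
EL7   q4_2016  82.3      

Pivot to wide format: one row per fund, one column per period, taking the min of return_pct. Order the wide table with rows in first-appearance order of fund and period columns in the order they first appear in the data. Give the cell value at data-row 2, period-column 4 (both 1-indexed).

With rows in first-appearance order of fund, row 2 is fund=FA5. period columns in first-appearance order: q2_2016, q4_2016, q1_2016, q3_2016; column 4 is q3_2016.
Long rows with fund=FA5, period=q3_2016: min(56.6, 24.4) = 24.4.

24.4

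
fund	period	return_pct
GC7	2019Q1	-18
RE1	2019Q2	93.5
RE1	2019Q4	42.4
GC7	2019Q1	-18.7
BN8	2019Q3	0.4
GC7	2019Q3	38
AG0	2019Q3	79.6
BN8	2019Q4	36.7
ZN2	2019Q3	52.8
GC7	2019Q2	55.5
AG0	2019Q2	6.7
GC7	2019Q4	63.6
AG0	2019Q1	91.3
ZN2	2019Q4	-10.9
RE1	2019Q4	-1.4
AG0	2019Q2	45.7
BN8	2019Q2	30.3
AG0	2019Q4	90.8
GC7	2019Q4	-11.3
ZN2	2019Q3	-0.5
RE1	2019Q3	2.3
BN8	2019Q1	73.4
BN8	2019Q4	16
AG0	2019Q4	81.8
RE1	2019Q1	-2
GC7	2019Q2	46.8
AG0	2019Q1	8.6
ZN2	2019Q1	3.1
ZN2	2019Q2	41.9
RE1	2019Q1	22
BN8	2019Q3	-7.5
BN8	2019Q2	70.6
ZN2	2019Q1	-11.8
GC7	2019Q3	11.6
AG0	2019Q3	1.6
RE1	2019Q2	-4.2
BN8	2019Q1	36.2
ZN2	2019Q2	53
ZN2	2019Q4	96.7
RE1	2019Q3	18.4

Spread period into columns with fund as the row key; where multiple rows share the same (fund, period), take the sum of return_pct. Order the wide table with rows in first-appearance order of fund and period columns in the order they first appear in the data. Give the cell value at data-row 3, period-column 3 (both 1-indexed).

With rows in first-appearance order of fund, row 3 is fund=BN8. period columns in first-appearance order: 2019Q1, 2019Q2, 2019Q4, 2019Q3; column 3 is 2019Q4.
Long rows with fund=BN8, period=2019Q4: 36.7 + 16 = 52.7.

52.7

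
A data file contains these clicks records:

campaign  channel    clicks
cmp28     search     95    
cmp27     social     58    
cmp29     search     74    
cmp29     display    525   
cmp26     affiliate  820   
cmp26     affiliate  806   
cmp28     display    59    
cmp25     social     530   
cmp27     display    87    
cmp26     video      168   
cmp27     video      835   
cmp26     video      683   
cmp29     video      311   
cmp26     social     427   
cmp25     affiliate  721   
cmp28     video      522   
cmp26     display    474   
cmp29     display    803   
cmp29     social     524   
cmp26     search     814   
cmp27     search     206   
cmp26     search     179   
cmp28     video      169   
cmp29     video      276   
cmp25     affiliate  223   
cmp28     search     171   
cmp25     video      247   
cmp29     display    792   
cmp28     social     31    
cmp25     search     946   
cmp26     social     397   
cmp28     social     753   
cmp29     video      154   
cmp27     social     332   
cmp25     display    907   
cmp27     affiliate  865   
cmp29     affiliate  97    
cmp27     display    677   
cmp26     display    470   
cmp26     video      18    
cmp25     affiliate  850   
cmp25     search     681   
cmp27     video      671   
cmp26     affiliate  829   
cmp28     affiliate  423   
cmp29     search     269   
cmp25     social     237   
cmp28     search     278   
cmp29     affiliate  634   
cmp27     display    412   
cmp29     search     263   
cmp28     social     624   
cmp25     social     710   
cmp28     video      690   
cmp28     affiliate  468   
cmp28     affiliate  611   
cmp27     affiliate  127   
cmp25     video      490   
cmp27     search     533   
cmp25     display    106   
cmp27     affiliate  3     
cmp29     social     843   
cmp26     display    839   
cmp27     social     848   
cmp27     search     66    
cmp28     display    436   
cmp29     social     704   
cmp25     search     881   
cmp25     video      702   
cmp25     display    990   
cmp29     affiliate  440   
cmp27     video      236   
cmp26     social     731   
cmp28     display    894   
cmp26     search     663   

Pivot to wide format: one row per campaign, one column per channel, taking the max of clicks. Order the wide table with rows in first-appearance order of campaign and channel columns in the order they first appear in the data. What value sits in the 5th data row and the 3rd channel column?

With rows in first-appearance order of campaign, row 5 is campaign=cmp25. channel columns in first-appearance order: search, social, display, affiliate, video; column 3 is display.
Long rows with campaign=cmp25, channel=display: max(907, 106, 990) = 990.

990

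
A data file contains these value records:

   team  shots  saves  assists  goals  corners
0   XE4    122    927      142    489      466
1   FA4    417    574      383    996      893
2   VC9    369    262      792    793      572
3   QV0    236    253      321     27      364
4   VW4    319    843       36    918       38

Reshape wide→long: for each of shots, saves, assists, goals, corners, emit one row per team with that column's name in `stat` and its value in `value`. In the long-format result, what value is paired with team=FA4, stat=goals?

996

Unpivoting turns each (team, wide-column) pair into one long row.
The wide cell at row FA4, column goals holds 996, so the long row (FA4, goals) has value=996.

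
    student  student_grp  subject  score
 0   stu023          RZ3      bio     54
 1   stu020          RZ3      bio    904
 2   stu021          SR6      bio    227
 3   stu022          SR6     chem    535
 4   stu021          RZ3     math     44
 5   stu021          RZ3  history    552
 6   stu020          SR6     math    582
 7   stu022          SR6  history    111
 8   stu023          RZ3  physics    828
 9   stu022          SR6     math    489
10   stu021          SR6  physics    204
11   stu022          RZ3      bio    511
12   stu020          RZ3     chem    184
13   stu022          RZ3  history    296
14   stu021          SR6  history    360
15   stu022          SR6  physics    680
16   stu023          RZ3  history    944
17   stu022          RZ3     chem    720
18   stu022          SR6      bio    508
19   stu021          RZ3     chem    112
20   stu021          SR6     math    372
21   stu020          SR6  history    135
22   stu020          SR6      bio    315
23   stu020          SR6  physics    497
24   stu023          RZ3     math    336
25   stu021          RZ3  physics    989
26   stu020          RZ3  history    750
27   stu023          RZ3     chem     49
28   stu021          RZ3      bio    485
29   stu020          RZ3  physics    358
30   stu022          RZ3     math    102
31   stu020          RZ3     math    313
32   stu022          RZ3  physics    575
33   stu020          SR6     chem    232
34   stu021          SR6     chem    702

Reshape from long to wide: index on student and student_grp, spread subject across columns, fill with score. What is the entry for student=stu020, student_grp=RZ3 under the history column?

750

Wide layout: rows indexed by student and student_grp, columns are the 5 distinct subject values (bio, chem, math, history, physics).
Cell (student=stu020, student_grp=RZ3, subject=history) draws from the long row where student=stu020, student_grp=RZ3 and subject=history, which has score=750.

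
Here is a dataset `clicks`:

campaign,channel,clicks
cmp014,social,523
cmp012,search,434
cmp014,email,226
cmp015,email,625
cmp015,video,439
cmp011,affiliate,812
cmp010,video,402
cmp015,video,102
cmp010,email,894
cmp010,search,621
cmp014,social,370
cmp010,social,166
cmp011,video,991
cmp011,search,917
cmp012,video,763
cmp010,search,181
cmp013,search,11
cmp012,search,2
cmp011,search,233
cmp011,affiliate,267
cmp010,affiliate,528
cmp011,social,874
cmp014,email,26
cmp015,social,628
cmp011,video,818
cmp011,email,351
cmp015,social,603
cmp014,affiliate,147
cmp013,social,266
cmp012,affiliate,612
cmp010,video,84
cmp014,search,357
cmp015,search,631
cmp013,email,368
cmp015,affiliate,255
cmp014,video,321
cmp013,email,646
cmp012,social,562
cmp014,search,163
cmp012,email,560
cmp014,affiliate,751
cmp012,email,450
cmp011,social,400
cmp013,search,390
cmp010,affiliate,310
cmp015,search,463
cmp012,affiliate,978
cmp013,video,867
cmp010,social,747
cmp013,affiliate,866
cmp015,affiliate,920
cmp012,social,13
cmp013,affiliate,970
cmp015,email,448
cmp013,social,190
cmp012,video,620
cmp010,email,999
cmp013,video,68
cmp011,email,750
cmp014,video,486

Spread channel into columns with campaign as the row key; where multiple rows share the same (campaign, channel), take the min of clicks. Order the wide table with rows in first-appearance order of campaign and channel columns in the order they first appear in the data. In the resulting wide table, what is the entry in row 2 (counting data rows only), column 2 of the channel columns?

With rows in first-appearance order of campaign, row 2 is campaign=cmp012. channel columns in first-appearance order: social, search, email, video, affiliate; column 2 is search.
Long rows with campaign=cmp012, channel=search: min(434, 2) = 2.

2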